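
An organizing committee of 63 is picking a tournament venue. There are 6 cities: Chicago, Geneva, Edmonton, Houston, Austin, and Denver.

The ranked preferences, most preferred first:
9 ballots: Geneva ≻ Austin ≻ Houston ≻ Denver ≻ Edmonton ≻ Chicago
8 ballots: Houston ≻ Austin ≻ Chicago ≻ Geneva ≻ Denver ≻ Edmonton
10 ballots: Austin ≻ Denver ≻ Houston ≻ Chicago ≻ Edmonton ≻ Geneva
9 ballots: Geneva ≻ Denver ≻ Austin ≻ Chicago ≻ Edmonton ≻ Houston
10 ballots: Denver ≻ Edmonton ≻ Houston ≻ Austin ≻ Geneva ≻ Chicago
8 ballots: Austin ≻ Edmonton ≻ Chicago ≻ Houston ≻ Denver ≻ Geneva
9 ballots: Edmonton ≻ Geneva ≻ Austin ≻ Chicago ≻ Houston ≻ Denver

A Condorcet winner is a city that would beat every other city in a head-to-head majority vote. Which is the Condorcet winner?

Austin

Austin vs Chicago: 63–0
Austin vs Geneva: 36–27
Austin vs Edmonton: 44–19
Austin vs Houston: 45–18
Austin vs Denver: 44–19
Austin beats every other city.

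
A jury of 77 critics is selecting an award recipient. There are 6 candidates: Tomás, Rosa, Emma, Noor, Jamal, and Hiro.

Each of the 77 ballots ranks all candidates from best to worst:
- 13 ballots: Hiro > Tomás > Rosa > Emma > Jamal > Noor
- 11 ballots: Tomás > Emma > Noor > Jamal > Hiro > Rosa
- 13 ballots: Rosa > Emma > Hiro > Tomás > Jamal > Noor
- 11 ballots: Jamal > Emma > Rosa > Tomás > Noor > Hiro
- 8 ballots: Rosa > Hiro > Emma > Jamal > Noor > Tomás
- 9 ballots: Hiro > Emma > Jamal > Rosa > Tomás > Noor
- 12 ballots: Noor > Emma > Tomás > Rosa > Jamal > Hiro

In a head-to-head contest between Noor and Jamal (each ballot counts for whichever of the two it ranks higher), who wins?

Jamal

Noor is ranked above Jamal on 23 ballots; Jamal above Noor on 54.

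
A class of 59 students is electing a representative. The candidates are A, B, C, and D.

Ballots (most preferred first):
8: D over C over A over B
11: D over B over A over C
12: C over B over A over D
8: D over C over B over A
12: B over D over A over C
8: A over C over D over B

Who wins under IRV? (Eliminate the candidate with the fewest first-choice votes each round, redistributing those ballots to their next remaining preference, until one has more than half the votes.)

Round 1: A 8, B 12, C 12, D 27. A eliminated.
Round 2: B 12, C 20, D 27. B eliminated.
Round 3: C 20, D 39. D has a majority (≥30).

D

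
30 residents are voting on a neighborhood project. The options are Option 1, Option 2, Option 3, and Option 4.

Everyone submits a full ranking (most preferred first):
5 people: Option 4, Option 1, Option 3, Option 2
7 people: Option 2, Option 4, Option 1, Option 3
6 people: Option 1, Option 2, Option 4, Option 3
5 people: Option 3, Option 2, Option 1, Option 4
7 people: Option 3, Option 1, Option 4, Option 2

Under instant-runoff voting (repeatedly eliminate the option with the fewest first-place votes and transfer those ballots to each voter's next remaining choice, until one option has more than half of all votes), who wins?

Option 1

Round 1: Option 1 6, Option 2 7, Option 3 12, Option 4 5. Option 4 eliminated.
Round 2: Option 1 11, Option 2 7, Option 3 12. Option 2 eliminated.
Round 3: Option 1 18, Option 3 12. Option 1 has a majority (≥16).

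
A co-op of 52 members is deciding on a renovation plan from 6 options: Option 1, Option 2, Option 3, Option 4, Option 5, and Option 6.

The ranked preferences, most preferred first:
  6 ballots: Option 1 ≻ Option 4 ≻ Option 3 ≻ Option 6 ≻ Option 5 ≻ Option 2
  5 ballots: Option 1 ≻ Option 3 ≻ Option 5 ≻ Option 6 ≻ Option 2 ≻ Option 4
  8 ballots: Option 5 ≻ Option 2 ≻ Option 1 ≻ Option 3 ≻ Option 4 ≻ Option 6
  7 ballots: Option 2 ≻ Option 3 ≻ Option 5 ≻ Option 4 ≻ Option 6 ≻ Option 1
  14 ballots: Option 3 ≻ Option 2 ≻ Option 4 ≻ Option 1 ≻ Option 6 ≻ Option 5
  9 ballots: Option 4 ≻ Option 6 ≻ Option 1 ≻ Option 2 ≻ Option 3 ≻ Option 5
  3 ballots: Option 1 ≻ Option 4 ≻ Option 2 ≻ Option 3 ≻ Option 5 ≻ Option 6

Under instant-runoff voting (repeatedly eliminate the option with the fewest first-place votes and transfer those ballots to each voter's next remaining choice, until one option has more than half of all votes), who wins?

Option 1

Round 1: Option 1 14, Option 2 7, Option 3 14, Option 4 9, Option 5 8, Option 6 0. Option 6 eliminated.
Round 2: Option 1 14, Option 2 7, Option 3 14, Option 4 9, Option 5 8. Option 2 eliminated.
Round 3: Option 1 14, Option 3 21, Option 4 9, Option 5 8. Option 5 eliminated.
Round 4: Option 1 22, Option 3 21, Option 4 9. Option 4 eliminated.
Round 5: Option 1 31, Option 3 21. Option 1 has a majority (≥27).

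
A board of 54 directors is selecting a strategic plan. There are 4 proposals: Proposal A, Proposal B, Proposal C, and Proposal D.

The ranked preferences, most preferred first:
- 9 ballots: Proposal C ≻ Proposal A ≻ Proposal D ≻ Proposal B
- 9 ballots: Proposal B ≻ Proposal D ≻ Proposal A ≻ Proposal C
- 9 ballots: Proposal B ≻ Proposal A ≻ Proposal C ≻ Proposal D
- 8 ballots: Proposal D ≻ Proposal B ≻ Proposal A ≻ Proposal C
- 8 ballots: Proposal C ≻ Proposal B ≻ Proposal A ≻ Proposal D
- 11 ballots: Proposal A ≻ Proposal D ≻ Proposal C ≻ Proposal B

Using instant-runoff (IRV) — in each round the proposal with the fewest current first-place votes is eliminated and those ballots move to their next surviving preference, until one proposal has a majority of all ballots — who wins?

Proposal C

Round 1: Proposal A 11, Proposal B 18, Proposal C 17, Proposal D 8. Proposal D eliminated.
Round 2: Proposal A 11, Proposal B 26, Proposal C 17. Proposal A eliminated.
Round 3: Proposal B 26, Proposal C 28. Proposal C has a majority (≥28).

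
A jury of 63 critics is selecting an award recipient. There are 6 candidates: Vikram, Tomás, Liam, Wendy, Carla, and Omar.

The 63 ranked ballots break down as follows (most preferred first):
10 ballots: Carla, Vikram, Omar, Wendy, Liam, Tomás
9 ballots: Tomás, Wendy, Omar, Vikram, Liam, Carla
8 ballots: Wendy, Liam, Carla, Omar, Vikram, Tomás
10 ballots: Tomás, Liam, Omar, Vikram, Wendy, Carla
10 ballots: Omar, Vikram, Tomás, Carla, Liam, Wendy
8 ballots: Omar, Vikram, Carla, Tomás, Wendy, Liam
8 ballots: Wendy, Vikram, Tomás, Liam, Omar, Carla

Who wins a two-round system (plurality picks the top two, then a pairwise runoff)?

Round 1 first-place votes: Vikram 0, Tomás 19, Liam 0, Wendy 16, Carla 10, Omar 18. Tomás and Omar advance.
Runoff: Tomás is ranked above Omar on 27 ballots, Omar above Tomás on 36.

Omar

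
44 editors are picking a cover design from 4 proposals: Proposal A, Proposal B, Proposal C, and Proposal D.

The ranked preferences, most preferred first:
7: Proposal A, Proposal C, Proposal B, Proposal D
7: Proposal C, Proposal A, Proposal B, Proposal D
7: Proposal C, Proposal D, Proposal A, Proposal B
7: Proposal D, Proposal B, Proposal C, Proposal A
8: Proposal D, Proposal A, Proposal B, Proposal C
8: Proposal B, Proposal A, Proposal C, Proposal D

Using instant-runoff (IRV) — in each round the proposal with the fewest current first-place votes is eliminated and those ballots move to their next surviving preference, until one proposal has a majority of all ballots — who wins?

Proposal C

Round 1: Proposal A 7, Proposal B 8, Proposal C 14, Proposal D 15. Proposal A eliminated.
Round 2: Proposal B 8, Proposal C 21, Proposal D 15. Proposal B eliminated.
Round 3: Proposal C 29, Proposal D 15. Proposal C has a majority (≥23).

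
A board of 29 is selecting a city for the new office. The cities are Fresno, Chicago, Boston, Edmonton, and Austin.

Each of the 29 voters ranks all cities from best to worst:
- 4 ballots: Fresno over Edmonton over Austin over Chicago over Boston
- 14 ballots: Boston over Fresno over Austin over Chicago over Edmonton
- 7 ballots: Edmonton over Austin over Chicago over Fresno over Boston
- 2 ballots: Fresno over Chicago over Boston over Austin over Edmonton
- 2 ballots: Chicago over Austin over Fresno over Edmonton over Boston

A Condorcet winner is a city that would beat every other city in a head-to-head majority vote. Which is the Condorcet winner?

Fresno vs Chicago: 20–9
Fresno vs Boston: 15–14
Fresno vs Edmonton: 22–7
Fresno vs Austin: 20–9
Fresno beats every other city.

Fresno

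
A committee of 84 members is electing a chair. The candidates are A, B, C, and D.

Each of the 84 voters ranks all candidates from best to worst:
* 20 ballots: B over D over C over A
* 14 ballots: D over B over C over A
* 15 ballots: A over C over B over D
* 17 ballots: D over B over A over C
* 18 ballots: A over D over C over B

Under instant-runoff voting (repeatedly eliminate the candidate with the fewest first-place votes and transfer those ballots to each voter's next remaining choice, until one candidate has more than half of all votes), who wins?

Round 1: A 33, B 20, C 0, D 31. C eliminated.
Round 2: A 33, B 20, D 31. B eliminated.
Round 3: A 33, D 51. D has a majority (≥43).

D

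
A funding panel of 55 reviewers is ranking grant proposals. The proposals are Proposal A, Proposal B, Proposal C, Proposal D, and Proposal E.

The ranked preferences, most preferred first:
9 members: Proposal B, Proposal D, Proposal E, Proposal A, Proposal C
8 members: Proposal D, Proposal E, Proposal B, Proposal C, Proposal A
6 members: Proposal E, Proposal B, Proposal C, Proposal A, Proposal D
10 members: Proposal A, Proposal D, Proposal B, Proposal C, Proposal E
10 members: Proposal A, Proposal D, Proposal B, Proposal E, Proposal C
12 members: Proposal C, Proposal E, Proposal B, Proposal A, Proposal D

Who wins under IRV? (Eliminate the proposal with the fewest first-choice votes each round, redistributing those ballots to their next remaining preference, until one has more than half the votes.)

Proposal B

Round 1: Proposal A 20, Proposal B 9, Proposal C 12, Proposal D 8, Proposal E 6. Proposal E eliminated.
Round 2: Proposal A 20, Proposal B 15, Proposal C 12, Proposal D 8. Proposal D eliminated.
Round 3: Proposal A 20, Proposal B 23, Proposal C 12. Proposal C eliminated.
Round 4: Proposal A 20, Proposal B 35. Proposal B has a majority (≥28).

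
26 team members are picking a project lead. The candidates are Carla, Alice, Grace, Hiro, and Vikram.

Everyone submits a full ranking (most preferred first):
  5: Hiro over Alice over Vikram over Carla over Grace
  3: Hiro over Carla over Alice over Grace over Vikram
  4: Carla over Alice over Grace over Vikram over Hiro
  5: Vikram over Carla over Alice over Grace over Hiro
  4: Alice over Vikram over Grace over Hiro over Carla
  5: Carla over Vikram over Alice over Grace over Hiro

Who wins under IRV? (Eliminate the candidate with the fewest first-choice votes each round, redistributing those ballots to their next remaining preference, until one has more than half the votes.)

Vikram

Round 1: Carla 9, Alice 4, Grace 0, Hiro 8, Vikram 5. Grace eliminated.
Round 2: Carla 9, Alice 4, Hiro 8, Vikram 5. Alice eliminated.
Round 3: Carla 9, Hiro 8, Vikram 9. Hiro eliminated.
Round 4: Carla 12, Vikram 14. Vikram has a majority (≥14).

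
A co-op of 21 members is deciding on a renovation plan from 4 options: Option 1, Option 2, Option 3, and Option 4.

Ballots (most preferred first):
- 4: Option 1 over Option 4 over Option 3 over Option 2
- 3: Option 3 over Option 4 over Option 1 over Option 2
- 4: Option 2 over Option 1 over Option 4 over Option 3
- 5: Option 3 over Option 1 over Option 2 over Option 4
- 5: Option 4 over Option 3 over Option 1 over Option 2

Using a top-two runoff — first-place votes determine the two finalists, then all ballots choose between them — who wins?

Option 4

Round 1 first-place votes: Option 1 4, Option 2 4, Option 3 8, Option 4 5. Option 3 and Option 4 advance.
Runoff: Option 3 is ranked above Option 4 on 8 ballots, Option 4 above Option 3 on 13.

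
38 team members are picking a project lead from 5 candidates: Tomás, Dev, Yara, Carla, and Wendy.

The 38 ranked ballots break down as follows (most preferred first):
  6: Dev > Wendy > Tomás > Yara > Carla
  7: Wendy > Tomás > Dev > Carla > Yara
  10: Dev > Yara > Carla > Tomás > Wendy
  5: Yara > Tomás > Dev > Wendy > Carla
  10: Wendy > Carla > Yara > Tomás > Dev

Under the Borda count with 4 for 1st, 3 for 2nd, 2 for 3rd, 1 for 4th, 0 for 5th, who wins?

Wendy

Tomás: 6×2 + 7×3 + 10×1 + 5×3 + 10×1 = 68
Dev: 6×4 + 7×2 + 10×4 + 5×2 + 10×0 = 88
Yara: 6×1 + 7×0 + 10×3 + 5×4 + 10×2 = 76
Carla: 6×0 + 7×1 + 10×2 + 5×0 + 10×3 = 57
Wendy: 6×3 + 7×4 + 10×0 + 5×1 + 10×4 = 91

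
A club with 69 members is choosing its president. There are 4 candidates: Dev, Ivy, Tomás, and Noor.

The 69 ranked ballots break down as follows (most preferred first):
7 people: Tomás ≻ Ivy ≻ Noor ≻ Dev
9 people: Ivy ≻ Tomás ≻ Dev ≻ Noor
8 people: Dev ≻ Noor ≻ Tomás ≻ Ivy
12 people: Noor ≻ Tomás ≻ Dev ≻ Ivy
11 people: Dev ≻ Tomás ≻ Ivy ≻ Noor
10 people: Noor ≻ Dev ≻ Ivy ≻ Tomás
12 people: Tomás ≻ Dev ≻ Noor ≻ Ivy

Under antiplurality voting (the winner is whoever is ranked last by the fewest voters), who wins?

Dev

Last-place votes: Dev 7, Ivy 32, Tomás 10, Noor 20.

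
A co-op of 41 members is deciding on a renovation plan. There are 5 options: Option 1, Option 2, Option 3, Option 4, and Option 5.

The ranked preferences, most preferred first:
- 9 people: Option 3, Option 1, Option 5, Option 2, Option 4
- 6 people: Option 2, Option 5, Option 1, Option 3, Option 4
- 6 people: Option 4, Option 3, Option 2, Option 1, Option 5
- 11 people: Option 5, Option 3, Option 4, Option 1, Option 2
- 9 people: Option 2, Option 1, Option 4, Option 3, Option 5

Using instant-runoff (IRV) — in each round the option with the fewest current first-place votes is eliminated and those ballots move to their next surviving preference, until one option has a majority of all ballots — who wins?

Round 1: Option 1 0, Option 2 15, Option 3 9, Option 4 6, Option 5 11. Option 1 eliminated.
Round 2: Option 2 15, Option 3 9, Option 4 6, Option 5 11. Option 4 eliminated.
Round 3: Option 2 15, Option 3 15, Option 5 11. Option 5 eliminated.
Round 4: Option 2 15, Option 3 26. Option 3 has a majority (≥21).

Option 3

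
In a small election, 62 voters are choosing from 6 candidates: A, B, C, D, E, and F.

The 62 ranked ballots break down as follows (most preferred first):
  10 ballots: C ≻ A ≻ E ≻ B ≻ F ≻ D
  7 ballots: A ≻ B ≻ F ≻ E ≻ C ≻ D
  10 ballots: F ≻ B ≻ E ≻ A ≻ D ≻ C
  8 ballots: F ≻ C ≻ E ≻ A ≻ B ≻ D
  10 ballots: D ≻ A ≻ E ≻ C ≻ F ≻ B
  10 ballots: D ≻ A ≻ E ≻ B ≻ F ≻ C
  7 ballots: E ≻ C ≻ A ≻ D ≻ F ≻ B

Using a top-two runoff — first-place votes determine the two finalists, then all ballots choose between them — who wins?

Round 1 first-place votes: A 7, B 0, C 10, D 20, E 7, F 18. D and F advance.
Runoff: D is ranked above F on 27 ballots, F above D on 35.

F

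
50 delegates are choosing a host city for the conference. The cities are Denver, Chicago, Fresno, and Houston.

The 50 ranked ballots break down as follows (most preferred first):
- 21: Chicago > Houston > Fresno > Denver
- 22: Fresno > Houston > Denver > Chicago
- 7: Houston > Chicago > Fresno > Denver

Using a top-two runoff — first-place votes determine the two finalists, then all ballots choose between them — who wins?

Round 1 first-place votes: Denver 0, Chicago 21, Fresno 22, Houston 7. Fresno and Chicago advance.
Runoff: Fresno is ranked above Chicago on 22 ballots, Chicago above Fresno on 28.

Chicago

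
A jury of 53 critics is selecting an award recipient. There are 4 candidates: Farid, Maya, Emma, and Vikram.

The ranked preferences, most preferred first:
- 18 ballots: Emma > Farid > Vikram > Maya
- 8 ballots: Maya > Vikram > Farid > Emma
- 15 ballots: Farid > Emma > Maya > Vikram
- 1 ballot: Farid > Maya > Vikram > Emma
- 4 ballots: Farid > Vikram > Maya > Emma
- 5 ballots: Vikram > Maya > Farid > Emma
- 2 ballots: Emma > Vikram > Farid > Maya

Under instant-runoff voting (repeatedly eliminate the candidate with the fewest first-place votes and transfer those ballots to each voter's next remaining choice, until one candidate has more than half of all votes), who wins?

Farid

Round 1: Farid 20, Maya 8, Emma 20, Vikram 5. Vikram eliminated.
Round 2: Farid 20, Maya 13, Emma 20. Maya eliminated.
Round 3: Farid 33, Emma 20. Farid has a majority (≥27).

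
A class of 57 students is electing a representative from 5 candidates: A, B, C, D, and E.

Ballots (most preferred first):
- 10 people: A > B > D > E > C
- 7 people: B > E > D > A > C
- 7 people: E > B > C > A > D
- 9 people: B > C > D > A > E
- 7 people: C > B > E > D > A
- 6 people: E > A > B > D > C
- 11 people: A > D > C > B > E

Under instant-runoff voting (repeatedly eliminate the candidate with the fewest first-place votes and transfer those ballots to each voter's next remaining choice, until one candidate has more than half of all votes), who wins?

Round 1: A 21, B 16, C 7, D 0, E 13. D eliminated.
Round 2: A 21, B 16, C 7, E 13. C eliminated.
Round 3: A 21, B 23, E 13. E eliminated.
Round 4: A 27, B 30. B has a majority (≥29).

B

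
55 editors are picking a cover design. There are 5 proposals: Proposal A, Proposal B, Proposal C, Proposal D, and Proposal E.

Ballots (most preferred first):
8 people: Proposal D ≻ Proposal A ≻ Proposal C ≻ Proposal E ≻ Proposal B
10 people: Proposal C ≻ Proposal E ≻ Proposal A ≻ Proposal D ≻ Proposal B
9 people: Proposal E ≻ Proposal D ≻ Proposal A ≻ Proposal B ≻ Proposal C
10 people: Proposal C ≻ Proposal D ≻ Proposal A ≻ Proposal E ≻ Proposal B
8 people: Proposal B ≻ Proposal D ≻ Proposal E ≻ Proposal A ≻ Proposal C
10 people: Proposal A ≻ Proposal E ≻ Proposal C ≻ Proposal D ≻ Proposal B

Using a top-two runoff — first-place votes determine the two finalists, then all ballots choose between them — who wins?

Round 1 first-place votes: Proposal A 10, Proposal B 8, Proposal C 20, Proposal D 8, Proposal E 9. Proposal C and Proposal A advance.
Runoff: Proposal C is ranked above Proposal A on 20 ballots, Proposal A above Proposal C on 35.

Proposal A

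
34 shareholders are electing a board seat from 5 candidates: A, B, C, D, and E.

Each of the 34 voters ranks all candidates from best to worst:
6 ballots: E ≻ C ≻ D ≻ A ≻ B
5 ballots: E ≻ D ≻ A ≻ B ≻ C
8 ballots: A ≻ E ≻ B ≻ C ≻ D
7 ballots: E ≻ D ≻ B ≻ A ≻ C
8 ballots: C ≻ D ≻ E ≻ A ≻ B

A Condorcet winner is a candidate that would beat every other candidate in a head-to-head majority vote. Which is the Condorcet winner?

E vs A: 26–8
E vs B: 34–0
E vs C: 26–8
E vs D: 26–8
E beats every other candidate.

E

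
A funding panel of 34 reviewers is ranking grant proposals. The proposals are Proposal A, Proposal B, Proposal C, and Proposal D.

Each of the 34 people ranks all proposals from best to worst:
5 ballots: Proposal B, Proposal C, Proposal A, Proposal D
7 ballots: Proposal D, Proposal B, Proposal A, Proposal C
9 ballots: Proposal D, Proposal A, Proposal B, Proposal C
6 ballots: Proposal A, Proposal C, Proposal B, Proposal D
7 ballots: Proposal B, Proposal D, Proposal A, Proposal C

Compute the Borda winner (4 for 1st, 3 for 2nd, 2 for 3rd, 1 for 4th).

Proposal A: 5×2 + 7×2 + 9×3 + 6×4 + 7×2 = 89
Proposal B: 5×4 + 7×3 + 9×2 + 6×2 + 7×4 = 99
Proposal C: 5×3 + 7×1 + 9×1 + 6×3 + 7×1 = 56
Proposal D: 5×1 + 7×4 + 9×4 + 6×1 + 7×3 = 96

Proposal B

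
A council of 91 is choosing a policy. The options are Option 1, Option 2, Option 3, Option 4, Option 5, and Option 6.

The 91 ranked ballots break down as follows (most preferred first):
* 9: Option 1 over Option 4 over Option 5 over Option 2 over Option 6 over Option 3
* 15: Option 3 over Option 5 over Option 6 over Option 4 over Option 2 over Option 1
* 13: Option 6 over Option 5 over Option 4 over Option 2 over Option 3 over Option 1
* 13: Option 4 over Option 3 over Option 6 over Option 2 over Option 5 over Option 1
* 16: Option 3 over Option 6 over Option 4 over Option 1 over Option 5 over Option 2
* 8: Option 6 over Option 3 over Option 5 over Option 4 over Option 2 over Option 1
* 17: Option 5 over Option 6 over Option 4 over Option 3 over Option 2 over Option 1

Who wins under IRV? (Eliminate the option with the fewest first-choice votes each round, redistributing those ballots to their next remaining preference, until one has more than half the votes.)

Option 6

Round 1: Option 1 9, Option 2 0, Option 3 31, Option 4 13, Option 5 17, Option 6 21. Option 2 eliminated.
Round 2: Option 1 9, Option 3 31, Option 4 13, Option 5 17, Option 6 21. Option 1 eliminated.
Round 3: Option 3 31, Option 4 22, Option 5 17, Option 6 21. Option 5 eliminated.
Round 4: Option 3 31, Option 4 22, Option 6 38. Option 4 eliminated.
Round 5: Option 3 44, Option 6 47. Option 6 has a majority (≥46).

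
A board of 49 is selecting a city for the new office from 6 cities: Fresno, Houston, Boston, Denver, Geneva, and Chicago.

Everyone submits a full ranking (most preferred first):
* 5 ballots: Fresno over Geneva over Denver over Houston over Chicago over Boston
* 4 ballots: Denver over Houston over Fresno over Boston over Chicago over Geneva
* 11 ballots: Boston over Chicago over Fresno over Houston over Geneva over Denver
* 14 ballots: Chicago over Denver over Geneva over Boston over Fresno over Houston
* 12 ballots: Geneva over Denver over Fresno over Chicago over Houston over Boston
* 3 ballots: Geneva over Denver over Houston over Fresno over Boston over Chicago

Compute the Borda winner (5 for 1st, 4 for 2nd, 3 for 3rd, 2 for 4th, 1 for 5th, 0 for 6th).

Fresno: 5×5 + 4×3 + 11×3 + 14×1 + 12×3 + 3×2 = 126
Houston: 5×2 + 4×4 + 11×2 + 14×0 + 12×1 + 3×3 = 69
Boston: 5×0 + 4×2 + 11×5 + 14×2 + 12×0 + 3×1 = 94
Denver: 5×3 + 4×5 + 11×0 + 14×4 + 12×4 + 3×4 = 151
Geneva: 5×4 + 4×0 + 11×1 + 14×3 + 12×5 + 3×5 = 148
Chicago: 5×1 + 4×1 + 11×4 + 14×5 + 12×2 + 3×0 = 147

Denver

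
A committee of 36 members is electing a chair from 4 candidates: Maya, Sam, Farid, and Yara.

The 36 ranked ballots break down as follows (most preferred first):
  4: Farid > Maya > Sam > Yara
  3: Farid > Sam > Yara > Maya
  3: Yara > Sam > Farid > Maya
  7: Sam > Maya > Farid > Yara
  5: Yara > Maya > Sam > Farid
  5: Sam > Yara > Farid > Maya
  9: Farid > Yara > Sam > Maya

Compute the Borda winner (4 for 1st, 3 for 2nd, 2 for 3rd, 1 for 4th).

Maya: 4×3 + 3×1 + 3×1 + 7×3 + 5×3 + 5×1 + 9×1 = 68
Sam: 4×2 + 3×3 + 3×3 + 7×4 + 5×2 + 5×4 + 9×2 = 102
Farid: 4×4 + 3×4 + 3×2 + 7×2 + 5×1 + 5×2 + 9×4 = 99
Yara: 4×1 + 3×2 + 3×4 + 7×1 + 5×4 + 5×3 + 9×3 = 91

Sam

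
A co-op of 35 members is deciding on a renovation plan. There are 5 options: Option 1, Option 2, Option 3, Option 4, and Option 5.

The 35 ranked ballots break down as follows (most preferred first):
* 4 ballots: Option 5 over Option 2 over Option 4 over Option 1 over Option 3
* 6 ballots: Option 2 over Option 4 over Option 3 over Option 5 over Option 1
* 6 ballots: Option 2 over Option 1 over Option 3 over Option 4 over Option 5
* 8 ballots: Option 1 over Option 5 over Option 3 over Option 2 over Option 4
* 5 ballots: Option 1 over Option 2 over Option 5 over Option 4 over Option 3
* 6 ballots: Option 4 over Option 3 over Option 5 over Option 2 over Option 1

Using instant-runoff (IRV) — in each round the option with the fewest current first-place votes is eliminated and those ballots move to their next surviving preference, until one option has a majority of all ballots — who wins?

Option 2

Round 1: Option 1 13, Option 2 12, Option 3 0, Option 4 6, Option 5 4. Option 3 eliminated.
Round 2: Option 1 13, Option 2 12, Option 4 6, Option 5 4. Option 5 eliminated.
Round 3: Option 1 13, Option 2 16, Option 4 6. Option 4 eliminated.
Round 4: Option 1 13, Option 2 22. Option 2 has a majority (≥18).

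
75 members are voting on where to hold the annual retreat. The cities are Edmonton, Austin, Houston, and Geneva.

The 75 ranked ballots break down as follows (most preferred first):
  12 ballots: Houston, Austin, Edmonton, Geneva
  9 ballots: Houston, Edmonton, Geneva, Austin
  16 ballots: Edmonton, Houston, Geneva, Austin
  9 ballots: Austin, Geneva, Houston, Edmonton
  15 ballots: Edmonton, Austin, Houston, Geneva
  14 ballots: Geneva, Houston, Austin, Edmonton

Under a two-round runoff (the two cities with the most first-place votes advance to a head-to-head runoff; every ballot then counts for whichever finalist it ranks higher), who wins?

Houston

Round 1 first-place votes: Edmonton 31, Austin 9, Houston 21, Geneva 14. Edmonton and Houston advance.
Runoff: Edmonton is ranked above Houston on 31 ballots, Houston above Edmonton on 44.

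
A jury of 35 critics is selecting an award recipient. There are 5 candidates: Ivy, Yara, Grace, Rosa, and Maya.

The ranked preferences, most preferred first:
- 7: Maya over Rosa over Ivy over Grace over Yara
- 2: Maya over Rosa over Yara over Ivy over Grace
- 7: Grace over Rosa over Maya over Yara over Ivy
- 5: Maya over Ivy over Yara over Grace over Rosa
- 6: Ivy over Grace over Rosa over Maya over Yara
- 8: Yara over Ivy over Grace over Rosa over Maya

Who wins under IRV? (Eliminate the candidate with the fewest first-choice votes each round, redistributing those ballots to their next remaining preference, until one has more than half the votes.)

Round 1: Ivy 6, Yara 8, Grace 7, Rosa 0, Maya 14. Rosa eliminated.
Round 2: Ivy 6, Yara 8, Grace 7, Maya 14. Ivy eliminated.
Round 3: Yara 8, Grace 13, Maya 14. Yara eliminated.
Round 4: Grace 21, Maya 14. Grace has a majority (≥18).

Grace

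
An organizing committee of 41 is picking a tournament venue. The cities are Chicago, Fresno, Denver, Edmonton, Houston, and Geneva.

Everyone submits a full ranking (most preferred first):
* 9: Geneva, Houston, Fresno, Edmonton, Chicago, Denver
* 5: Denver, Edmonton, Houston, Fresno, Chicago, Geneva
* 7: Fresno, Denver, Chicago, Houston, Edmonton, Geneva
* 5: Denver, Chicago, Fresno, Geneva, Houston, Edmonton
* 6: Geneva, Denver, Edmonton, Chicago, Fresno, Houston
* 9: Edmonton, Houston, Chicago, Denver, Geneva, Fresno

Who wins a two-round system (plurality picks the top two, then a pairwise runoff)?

Denver

Round 1 first-place votes: Chicago 0, Fresno 7, Denver 10, Edmonton 9, Houston 0, Geneva 15. Geneva and Denver advance.
Runoff: Geneva is ranked above Denver on 15 ballots, Denver above Geneva on 26.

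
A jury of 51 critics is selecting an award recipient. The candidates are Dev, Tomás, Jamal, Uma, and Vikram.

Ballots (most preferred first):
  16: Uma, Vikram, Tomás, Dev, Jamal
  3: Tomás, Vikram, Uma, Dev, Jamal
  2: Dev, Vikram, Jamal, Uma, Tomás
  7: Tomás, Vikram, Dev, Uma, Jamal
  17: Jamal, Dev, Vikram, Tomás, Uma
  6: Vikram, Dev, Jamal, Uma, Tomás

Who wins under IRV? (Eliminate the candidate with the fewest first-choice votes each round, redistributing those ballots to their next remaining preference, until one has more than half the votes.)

Round 1: Dev 2, Tomás 10, Jamal 17, Uma 16, Vikram 6. Dev eliminated.
Round 2: Tomás 10, Jamal 17, Uma 16, Vikram 8. Vikram eliminated.
Round 3: Tomás 10, Jamal 25, Uma 16. Tomás eliminated.
Round 4: Jamal 25, Uma 26. Uma has a majority (≥26).

Uma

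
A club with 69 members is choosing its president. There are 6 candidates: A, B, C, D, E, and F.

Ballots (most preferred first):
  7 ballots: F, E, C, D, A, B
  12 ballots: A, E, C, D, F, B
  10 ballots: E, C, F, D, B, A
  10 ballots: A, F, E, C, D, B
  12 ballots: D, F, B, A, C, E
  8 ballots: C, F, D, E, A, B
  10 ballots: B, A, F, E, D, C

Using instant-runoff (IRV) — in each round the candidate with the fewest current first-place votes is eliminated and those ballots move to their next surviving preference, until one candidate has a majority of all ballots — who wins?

Round 1: A 22, B 10, C 8, D 12, E 10, F 7. F eliminated.
Round 2: A 22, B 10, C 8, D 12, E 17. C eliminated.
Round 3: A 22, B 10, D 20, E 17. B eliminated.
Round 4: A 32, D 20, E 17. E eliminated.
Round 5: A 32, D 37. D has a majority (≥35).

D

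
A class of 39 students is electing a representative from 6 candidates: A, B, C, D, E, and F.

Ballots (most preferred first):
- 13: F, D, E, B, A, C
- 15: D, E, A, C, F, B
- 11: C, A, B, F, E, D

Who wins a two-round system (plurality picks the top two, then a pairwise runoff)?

F

Round 1 first-place votes: A 0, B 0, C 11, D 15, E 0, F 13. D and F advance.
Runoff: D is ranked above F on 15 ballots, F above D on 24.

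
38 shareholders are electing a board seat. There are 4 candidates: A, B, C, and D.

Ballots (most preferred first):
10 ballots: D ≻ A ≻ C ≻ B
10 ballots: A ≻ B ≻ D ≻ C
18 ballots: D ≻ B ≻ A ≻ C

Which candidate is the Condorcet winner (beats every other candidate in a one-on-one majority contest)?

D vs A: 28–10
D vs B: 28–10
D vs C: 38–0
D beats every other candidate.

D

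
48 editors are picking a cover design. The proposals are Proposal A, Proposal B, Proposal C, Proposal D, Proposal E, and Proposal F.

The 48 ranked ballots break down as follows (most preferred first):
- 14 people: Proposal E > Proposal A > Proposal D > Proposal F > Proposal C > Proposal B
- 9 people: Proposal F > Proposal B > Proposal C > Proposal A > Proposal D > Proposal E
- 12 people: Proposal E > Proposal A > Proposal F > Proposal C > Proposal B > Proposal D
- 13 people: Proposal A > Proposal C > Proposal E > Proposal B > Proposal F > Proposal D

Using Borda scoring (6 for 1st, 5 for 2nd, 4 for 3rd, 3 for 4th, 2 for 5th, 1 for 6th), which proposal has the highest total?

Proposal A: 14×5 + 9×3 + 12×5 + 13×6 = 235
Proposal B: 14×1 + 9×5 + 12×2 + 13×3 = 122
Proposal C: 14×2 + 9×4 + 12×3 + 13×5 = 165
Proposal D: 14×4 + 9×2 + 12×1 + 13×1 = 99
Proposal E: 14×6 + 9×1 + 12×6 + 13×4 = 217
Proposal F: 14×3 + 9×6 + 12×4 + 13×2 = 170

Proposal A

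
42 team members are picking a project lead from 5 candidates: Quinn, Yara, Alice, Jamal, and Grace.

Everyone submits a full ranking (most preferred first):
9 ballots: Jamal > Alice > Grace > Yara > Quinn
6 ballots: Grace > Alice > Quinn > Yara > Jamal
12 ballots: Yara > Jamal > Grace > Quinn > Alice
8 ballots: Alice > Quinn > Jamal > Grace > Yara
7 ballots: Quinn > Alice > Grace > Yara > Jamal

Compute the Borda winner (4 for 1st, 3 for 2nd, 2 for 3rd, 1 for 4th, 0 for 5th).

Alice

Quinn: 9×0 + 6×2 + 12×1 + 8×3 + 7×4 = 76
Yara: 9×1 + 6×1 + 12×4 + 8×0 + 7×1 = 70
Alice: 9×3 + 6×3 + 12×0 + 8×4 + 7×3 = 98
Jamal: 9×4 + 6×0 + 12×3 + 8×2 + 7×0 = 88
Grace: 9×2 + 6×4 + 12×2 + 8×1 + 7×2 = 88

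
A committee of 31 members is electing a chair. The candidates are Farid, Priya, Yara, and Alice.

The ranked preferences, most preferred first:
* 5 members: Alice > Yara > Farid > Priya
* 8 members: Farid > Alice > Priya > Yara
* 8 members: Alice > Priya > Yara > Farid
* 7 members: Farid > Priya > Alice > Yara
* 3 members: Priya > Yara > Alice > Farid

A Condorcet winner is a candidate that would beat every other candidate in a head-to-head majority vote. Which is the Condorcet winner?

Alice

Alice vs Farid: 16–15
Alice vs Priya: 21–10
Alice vs Yara: 28–3
Alice beats every other candidate.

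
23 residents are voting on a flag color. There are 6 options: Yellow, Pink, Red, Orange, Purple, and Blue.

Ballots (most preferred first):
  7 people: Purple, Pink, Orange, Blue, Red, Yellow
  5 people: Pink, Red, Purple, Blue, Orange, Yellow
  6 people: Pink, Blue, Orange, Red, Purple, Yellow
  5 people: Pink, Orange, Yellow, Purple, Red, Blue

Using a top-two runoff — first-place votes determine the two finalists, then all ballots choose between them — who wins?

Round 1 first-place votes: Yellow 0, Pink 16, Red 0, Orange 0, Purple 7, Blue 0. Pink and Purple advance.
Runoff: Pink is ranked above Purple on 16 ballots, Purple above Pink on 7.

Pink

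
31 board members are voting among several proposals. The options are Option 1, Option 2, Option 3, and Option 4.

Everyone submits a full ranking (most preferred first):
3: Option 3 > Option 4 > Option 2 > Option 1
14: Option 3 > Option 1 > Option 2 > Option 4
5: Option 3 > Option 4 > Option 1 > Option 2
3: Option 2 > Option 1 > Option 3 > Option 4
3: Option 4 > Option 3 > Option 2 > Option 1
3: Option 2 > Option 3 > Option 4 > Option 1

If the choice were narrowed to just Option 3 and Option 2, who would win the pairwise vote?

Option 3 is ranked above Option 2 on 25 ballots; Option 2 above Option 3 on 6.

Option 3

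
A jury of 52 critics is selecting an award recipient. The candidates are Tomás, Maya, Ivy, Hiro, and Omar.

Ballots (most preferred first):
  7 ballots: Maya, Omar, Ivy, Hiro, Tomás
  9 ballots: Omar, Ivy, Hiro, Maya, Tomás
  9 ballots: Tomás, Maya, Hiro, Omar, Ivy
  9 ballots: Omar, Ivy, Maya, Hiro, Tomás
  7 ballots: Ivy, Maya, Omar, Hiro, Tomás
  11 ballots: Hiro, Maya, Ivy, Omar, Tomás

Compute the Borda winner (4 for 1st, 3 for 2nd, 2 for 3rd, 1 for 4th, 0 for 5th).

Tomás: 7×0 + 9×0 + 9×4 + 9×0 + 7×0 + 11×0 = 36
Maya: 7×4 + 9×1 + 9×3 + 9×2 + 7×3 + 11×3 = 136
Ivy: 7×2 + 9×3 + 9×0 + 9×3 + 7×4 + 11×2 = 118
Hiro: 7×1 + 9×2 + 9×2 + 9×1 + 7×1 + 11×4 = 103
Omar: 7×3 + 9×4 + 9×1 + 9×4 + 7×2 + 11×1 = 127

Maya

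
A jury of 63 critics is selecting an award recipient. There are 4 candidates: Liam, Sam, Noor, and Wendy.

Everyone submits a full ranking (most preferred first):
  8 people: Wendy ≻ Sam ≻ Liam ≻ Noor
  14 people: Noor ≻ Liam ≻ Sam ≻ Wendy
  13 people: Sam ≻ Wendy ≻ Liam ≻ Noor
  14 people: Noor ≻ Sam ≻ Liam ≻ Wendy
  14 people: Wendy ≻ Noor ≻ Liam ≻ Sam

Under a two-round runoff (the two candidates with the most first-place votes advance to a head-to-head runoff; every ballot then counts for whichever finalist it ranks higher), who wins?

Wendy

Round 1 first-place votes: Liam 0, Sam 13, Noor 28, Wendy 22. Noor and Wendy advance.
Runoff: Noor is ranked above Wendy on 28 ballots, Wendy above Noor on 35.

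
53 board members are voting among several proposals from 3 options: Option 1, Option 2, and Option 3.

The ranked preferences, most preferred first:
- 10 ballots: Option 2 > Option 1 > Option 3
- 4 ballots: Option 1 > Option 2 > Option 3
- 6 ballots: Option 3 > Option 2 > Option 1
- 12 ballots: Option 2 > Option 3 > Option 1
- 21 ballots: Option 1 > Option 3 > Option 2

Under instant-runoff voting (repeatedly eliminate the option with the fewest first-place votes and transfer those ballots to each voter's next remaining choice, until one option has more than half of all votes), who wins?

Round 1: Option 1 25, Option 2 22, Option 3 6. Option 3 eliminated.
Round 2: Option 1 25, Option 2 28. Option 2 has a majority (≥27).

Option 2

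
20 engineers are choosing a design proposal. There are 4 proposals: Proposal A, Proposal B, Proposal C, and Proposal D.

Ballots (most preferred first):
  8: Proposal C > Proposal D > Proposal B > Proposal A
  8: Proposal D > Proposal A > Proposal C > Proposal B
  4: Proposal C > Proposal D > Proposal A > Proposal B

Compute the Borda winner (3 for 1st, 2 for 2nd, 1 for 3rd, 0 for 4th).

Proposal D

Proposal A: 8×0 + 8×2 + 4×1 = 20
Proposal B: 8×1 + 8×0 + 4×0 = 8
Proposal C: 8×3 + 8×1 + 4×3 = 44
Proposal D: 8×2 + 8×3 + 4×2 = 48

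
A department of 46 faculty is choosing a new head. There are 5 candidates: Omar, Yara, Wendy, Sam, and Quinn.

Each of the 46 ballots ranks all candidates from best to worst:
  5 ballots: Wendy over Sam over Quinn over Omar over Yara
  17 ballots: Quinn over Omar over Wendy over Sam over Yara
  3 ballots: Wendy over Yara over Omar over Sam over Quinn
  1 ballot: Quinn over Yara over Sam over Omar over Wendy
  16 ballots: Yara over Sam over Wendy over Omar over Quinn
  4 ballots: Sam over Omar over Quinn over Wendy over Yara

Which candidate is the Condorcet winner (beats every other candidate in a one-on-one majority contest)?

Wendy

Wendy vs Omar: 24–22
Wendy vs Yara: 29–17
Wendy vs Sam: 25–21
Wendy vs Quinn: 24–22
Wendy beats every other candidate.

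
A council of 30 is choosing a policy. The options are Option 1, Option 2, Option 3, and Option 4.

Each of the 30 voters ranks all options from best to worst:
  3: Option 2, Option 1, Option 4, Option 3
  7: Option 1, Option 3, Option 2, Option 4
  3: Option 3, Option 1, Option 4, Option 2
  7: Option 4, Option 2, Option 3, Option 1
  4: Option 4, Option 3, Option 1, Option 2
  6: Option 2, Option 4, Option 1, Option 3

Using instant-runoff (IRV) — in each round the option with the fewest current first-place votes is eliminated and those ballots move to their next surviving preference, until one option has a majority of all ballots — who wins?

Option 4

Round 1: Option 1 7, Option 2 9, Option 3 3, Option 4 11. Option 3 eliminated.
Round 2: Option 1 10, Option 2 9, Option 4 11. Option 2 eliminated.
Round 3: Option 1 13, Option 4 17. Option 4 has a majority (≥16).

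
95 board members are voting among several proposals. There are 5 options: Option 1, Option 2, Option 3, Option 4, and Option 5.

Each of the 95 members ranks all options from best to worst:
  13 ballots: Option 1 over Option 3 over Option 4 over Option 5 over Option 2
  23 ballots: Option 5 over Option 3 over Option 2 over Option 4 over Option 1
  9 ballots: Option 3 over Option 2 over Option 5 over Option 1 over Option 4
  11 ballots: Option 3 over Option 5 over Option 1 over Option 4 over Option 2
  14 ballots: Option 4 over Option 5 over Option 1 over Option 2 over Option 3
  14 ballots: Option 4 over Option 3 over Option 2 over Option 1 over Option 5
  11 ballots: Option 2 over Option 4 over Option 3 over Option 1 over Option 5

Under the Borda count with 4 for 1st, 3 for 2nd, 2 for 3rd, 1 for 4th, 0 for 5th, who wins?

Option 1: 13×4 + 23×0 + 9×1 + 11×2 + 14×2 + 14×1 + 11×1 = 136
Option 2: 13×0 + 23×2 + 9×3 + 11×0 + 14×1 + 14×2 + 11×4 = 159
Option 3: 13×3 + 23×3 + 9×4 + 11×4 + 14×0 + 14×3 + 11×2 = 252
Option 4: 13×2 + 23×1 + 9×0 + 11×1 + 14×4 + 14×4 + 11×3 = 205
Option 5: 13×1 + 23×4 + 9×2 + 11×3 + 14×3 + 14×0 + 11×0 = 198

Option 3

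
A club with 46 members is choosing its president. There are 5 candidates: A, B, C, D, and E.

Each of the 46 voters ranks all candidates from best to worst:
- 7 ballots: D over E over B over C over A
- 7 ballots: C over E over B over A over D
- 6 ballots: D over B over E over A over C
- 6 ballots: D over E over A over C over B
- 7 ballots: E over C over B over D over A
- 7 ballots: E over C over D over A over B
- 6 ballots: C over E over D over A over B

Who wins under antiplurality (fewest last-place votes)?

E

Last-place votes: A 14, B 19, C 6, D 7, E 0.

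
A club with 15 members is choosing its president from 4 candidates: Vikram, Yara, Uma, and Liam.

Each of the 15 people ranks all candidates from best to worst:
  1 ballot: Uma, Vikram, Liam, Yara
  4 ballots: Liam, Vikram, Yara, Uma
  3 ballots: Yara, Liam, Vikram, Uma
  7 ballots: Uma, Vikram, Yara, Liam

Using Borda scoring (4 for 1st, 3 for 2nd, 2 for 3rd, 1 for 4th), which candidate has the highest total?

Vikram

Vikram: 1×3 + 4×3 + 3×2 + 7×3 = 42
Yara: 1×1 + 4×2 + 3×4 + 7×2 = 35
Uma: 1×4 + 4×1 + 3×1 + 7×4 = 39
Liam: 1×2 + 4×4 + 3×3 + 7×1 = 34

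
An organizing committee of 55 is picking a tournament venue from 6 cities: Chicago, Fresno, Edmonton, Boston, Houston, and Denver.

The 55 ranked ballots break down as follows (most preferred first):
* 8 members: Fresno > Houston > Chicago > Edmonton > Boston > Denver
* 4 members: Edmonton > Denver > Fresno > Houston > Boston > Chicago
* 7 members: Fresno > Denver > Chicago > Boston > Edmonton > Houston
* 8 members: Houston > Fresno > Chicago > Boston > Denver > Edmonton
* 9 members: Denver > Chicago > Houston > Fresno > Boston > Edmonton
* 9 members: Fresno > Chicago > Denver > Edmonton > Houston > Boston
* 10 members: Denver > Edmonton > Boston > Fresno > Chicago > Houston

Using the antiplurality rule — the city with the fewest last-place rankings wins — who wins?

Fresno

Last-place votes: Chicago 4, Fresno 0, Edmonton 17, Boston 9, Houston 17, Denver 8.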